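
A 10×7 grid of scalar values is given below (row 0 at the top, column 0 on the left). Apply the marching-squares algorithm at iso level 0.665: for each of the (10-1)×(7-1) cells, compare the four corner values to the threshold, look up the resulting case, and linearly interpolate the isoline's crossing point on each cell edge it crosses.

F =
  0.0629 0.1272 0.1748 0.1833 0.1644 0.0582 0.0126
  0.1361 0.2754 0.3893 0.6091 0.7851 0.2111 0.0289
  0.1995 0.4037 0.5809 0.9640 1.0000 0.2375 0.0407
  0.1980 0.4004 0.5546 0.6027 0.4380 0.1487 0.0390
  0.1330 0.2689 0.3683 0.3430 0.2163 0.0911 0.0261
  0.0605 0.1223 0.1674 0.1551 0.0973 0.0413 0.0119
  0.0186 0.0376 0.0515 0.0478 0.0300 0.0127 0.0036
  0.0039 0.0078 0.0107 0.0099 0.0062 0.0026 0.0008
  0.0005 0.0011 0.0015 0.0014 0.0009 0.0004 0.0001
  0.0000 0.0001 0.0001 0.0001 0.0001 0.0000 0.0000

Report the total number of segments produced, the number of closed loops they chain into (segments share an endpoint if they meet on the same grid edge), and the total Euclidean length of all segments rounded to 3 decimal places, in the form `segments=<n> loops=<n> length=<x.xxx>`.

cell (0,3): code 0100 → (0.807,4.000)–(1.000,3.318)
cell (0,4): code 1000 → (1.000,4.209)–(0.807,4.000)
cell (1,2): code 0100 → (1.158,3.000)–(2.000,2.220)
cell (1,3): code 1110 → (1.000,3.318)–(1.158,3.000)
cell (1,4): code 1001 → (2.000,4.439)–(1.000,4.209)
cell (2,2): code 0010 → (2.000,2.220)–(2.828,3.000)
cell (2,3): code 0011 → (2.828,3.000)–(2.596,4.000)
cell (2,4): code 0001 → (2.596,4.000)–(2.000,4.439)
total: 8 segments, chained into 1 closed loop(s), length Σ = 6.427869

segments=8 loops=1 length=6.428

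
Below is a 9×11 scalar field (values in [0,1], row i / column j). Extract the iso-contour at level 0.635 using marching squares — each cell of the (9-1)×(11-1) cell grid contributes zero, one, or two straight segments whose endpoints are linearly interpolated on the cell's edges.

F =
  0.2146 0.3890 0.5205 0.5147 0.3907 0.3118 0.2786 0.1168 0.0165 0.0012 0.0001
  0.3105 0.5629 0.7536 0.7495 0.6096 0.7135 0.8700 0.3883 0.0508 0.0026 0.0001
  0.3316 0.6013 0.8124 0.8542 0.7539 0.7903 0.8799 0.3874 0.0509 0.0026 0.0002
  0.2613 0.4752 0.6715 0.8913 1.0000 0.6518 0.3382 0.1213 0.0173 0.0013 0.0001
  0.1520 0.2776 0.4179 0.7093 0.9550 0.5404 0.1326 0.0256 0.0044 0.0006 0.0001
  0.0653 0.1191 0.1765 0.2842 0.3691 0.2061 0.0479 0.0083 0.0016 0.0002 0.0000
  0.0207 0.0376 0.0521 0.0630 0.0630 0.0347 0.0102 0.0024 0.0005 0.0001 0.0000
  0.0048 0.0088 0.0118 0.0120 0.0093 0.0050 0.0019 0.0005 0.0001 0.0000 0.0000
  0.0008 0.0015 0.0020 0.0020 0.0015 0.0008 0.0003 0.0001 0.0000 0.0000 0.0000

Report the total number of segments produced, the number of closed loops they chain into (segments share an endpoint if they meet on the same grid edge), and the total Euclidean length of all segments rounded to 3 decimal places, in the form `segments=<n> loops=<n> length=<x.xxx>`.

cell (0,1): code 0100 → (0.491,2.000)–(1.000,1.378)
cell (0,2): code 1100 → (0.512,3.000)–(0.491,2.000)
cell (0,3): code 1000 → (1.000,3.818)–(0.512,3.000)
cell (0,4): code 0100 → (0.805,5.000)–(1.000,4.244)
cell (0,5): code 1100 → (0.603,6.000)–(0.805,5.000)
cell (0,6): code 1000 → (1.000,6.488)–(0.603,6.000)
cell (1,1): code 0110 → (1.000,1.378)–(2.000,1.160)
cell (1,3): code 1101 → (1.176,4.000)–(1.000,3.818)
cell (1,4): code 1110 → (1.000,4.244)–(1.176,4.000)
cell (1,6): code 1001 → (2.000,6.497)–(1.000,6.488)
cell (2,1): code 0110 → (2.000,1.160)–(3.000,1.814)
cell (2,5): code 1011 → (3.000,5.054)–(2.452,6.000)
cell (2,6): code 0001 → (2.452,6.000)–(2.000,6.497)
cell (3,1): code 0010 → (3.000,1.814)–(3.144,2.000)
cell (3,2): code 0111 → (3.144,2.000)–(4.000,2.745)
cell (3,4): code 1011 → (4.000,4.772)–(3.151,5.000)
cell (3,5): code 0001 → (3.151,5.000)–(3.000,5.054)
cell (4,2): code 0010 → (4.000,2.745)–(4.175,3.000)
cell (4,3): code 0011 → (4.175,3.000)–(4.546,4.000)
cell (4,4): code 0001 → (4.546,4.000)–(4.000,4.772)
total: 20 segments, chained into 1 closed loop(s), length Σ = 15.455477

segments=20 loops=1 length=15.455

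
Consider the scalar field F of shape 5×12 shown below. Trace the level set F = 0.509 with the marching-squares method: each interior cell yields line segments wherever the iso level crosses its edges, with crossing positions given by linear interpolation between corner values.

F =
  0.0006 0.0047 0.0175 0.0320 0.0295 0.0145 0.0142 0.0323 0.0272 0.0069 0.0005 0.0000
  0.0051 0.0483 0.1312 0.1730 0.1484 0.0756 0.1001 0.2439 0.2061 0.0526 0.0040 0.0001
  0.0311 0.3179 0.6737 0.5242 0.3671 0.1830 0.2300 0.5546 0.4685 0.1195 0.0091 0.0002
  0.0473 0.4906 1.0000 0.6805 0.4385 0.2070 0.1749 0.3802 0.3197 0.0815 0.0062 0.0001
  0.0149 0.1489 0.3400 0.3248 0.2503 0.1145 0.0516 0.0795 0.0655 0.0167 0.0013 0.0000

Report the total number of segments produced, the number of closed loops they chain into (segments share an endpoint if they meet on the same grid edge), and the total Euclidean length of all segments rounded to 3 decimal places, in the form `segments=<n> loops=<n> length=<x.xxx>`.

cell (1,1): code 0100 → (1.696,2.000)–(2.000,1.537)
cell (1,2): code 1100 → (1.957,3.000)–(1.696,2.000)
cell (1,3): code 1000 → (2.000,3.097)–(1.957,3.000)
cell (1,6): code 0100 → (1.853,7.000)–(2.000,6.860)
cell (1,7): code 1000 → (2.000,7.530)–(1.853,7.000)
cell (2,1): code 0110 → (2.000,1.537)–(3.000,1.036)
cell (2,3): code 1001 → (3.000,3.709)–(2.000,3.097)
cell (2,6): code 0010 → (2.000,6.860)–(2.261,7.000)
cell (2,7): code 0001 → (2.261,7.000)–(2.000,7.530)
cell (3,1): code 0010 → (3.000,1.036)–(3.744,2.000)
cell (3,2): code 0011 → (3.744,2.000)–(3.482,3.000)
cell (3,3): code 0001 → (3.482,3.000)–(3.000,3.709)
total: 12 segments, chained into 2 closed loop(s), length Σ = 8.732359

segments=12 loops=2 length=8.732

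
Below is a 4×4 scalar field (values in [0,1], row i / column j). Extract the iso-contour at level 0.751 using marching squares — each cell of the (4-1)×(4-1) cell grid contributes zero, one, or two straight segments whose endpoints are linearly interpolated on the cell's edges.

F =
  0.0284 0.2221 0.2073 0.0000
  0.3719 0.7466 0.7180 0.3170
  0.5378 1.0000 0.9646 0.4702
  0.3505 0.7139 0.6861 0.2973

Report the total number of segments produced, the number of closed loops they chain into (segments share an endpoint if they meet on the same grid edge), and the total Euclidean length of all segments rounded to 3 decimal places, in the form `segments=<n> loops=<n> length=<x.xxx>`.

segments=6 loops=1 length=6.005

cell (1,0): code 0100 → (1.017,1.000)–(2.000,0.461)
cell (1,1): code 1100 → (1.134,2.000)–(1.017,1.000)
cell (1,2): code 1000 → (2.000,2.432)–(1.134,2.000)
cell (2,0): code 0010 → (2.000,0.461)–(2.870,1.000)
cell (2,1): code 0011 → (2.870,1.000)–(2.767,2.000)
cell (2,2): code 0001 → (2.767,2.000)–(2.000,2.432)
total: 6 segments, chained into 1 closed loop(s), length Σ = 6.004510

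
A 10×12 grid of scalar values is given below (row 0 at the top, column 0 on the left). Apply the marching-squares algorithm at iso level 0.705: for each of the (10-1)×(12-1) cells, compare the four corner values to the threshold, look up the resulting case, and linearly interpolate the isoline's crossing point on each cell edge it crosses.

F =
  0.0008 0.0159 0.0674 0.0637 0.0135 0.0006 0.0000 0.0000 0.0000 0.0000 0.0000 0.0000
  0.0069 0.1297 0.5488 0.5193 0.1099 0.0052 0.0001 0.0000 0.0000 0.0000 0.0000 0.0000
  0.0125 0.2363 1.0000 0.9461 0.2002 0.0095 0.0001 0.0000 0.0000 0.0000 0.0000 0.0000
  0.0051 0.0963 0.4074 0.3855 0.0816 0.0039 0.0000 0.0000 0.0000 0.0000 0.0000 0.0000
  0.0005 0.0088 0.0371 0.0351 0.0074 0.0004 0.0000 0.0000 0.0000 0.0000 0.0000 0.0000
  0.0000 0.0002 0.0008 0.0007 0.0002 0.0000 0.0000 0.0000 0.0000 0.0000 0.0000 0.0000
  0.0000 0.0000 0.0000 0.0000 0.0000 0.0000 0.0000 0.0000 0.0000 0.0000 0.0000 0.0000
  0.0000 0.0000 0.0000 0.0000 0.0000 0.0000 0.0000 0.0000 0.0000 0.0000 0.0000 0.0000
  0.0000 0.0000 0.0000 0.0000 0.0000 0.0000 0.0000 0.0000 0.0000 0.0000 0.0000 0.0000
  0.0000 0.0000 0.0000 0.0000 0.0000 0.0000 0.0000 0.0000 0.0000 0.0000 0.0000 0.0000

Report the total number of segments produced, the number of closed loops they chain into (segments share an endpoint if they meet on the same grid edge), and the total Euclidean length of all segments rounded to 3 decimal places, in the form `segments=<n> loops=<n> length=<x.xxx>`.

segments=6 loops=1 length=4.585

cell (1,1): code 0100 → (1.346,2.000)–(2.000,1.614)
cell (1,2): code 1100 → (1.435,3.000)–(1.346,2.000)
cell (1,3): code 1000 → (2.000,3.323)–(1.435,3.000)
cell (2,1): code 0010 → (2.000,1.614)–(2.498,2.000)
cell (2,2): code 0011 → (2.498,2.000)–(2.430,3.000)
cell (2,3): code 0001 → (2.430,3.000)–(2.000,3.323)
total: 6 segments, chained into 1 closed loop(s), length Σ = 4.584568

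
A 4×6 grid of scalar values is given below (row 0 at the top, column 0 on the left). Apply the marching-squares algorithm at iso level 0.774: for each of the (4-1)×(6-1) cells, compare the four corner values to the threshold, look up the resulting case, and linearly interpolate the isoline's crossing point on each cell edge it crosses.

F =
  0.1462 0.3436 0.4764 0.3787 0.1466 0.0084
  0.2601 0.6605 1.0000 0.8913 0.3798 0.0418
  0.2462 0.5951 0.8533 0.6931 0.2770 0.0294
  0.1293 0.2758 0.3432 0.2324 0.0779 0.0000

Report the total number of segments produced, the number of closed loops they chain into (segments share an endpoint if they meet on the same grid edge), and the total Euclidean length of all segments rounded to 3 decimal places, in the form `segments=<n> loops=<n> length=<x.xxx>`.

segments=8 loops=1 length=5.347

cell (0,1): code 0100 → (0.568,2.000)–(1.000,1.334)
cell (0,2): code 1100 → (0.771,3.000)–(0.568,2.000)
cell (0,3): code 1000 → (1.000,3.229)–(0.771,3.000)
cell (1,1): code 0110 → (1.000,1.334)–(2.000,1.693)
cell (1,2): code 1011 → (2.000,2.495)–(1.592,3.000)
cell (1,3): code 0001 → (1.592,3.000)–(1.000,3.229)
cell (2,1): code 0010 → (2.000,1.693)–(2.155,2.000)
cell (2,2): code 0001 → (2.155,2.000)–(2.000,2.495)
total: 8 segments, chained into 1 closed loop(s), length Σ = 5.347137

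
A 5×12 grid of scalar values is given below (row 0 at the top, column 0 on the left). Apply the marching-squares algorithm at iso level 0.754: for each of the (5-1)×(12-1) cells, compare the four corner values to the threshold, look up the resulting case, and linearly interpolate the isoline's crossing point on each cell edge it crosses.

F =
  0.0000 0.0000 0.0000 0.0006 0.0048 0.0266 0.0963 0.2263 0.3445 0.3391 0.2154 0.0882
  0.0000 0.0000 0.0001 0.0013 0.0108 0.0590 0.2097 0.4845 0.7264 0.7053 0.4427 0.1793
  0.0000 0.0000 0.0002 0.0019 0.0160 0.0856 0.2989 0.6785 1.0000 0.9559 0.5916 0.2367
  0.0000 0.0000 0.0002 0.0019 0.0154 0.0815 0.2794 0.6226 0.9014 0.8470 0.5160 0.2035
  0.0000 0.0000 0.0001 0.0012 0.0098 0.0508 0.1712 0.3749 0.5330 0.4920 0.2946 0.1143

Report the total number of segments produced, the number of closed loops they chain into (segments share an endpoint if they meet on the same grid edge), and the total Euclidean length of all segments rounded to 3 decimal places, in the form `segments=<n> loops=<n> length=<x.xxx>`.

segments=8 loops=1 length=7.284

cell (1,7): code 0100 → (1.101,8.000)–(2.000,7.235)
cell (1,8): code 1100 → (1.194,9.000)–(1.101,8.000)
cell (1,9): code 1000 → (2.000,9.554)–(1.194,9.000)
cell (2,7): code 0110 → (2.000,7.235)–(3.000,7.471)
cell (2,9): code 1001 → (3.000,9.281)–(2.000,9.554)
cell (3,7): code 0010 → (3.000,7.471)–(3.400,8.000)
cell (3,8): code 0011 → (3.400,8.000)–(3.262,9.000)
cell (3,9): code 0001 → (3.262,9.000)–(3.000,9.281)
total: 8 segments, chained into 1 closed loop(s), length Σ = 7.283784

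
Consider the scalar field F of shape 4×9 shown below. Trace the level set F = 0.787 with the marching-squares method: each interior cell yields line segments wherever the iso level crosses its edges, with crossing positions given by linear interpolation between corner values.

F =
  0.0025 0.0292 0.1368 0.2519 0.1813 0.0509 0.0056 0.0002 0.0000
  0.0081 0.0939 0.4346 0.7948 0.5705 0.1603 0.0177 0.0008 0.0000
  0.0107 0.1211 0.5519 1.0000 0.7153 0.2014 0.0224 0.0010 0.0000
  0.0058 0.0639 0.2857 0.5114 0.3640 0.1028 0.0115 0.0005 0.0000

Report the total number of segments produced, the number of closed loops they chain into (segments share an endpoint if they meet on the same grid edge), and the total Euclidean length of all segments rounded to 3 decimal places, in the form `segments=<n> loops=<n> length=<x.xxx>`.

cell (0,2): code 0100 → (0.986,3.000)–(1.000,2.978)
cell (0,3): code 1000 → (1.000,3.035)–(0.986,3.000)
cell (1,2): code 0110 → (1.000,2.978)–(2.000,2.525)
cell (1,3): code 1001 → (2.000,3.748)–(1.000,3.035)
cell (2,2): code 0010 → (2.000,2.525)–(2.436,3.000)
cell (2,3): code 0001 → (2.436,3.000)–(2.000,3.748)
total: 6 segments, chained into 1 closed loop(s), length Σ = 3.900967

segments=6 loops=1 length=3.901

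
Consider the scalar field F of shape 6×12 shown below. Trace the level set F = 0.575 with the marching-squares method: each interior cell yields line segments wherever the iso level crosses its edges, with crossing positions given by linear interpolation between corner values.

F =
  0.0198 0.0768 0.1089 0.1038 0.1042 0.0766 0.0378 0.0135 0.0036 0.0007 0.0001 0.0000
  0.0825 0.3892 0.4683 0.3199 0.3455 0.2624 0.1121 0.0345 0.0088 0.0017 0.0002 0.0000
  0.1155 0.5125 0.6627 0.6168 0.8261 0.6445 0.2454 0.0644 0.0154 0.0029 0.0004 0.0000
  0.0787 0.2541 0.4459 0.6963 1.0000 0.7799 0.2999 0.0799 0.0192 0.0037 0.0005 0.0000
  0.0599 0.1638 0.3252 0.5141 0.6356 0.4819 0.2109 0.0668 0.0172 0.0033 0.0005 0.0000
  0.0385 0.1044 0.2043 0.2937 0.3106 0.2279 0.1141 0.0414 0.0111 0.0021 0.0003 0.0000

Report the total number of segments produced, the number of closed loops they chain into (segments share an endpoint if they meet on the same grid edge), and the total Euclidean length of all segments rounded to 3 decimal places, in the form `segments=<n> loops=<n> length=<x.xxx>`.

segments=14 loops=1 length=10.578

cell (1,1): code 0100 → (1.549,2.000)–(2.000,1.416)
cell (1,2): code 1100 → (1.859,3.000)–(1.549,2.000)
cell (1,3): code 1100 → (1.478,4.000)–(1.859,3.000)
cell (1,4): code 1100 → (1.818,5.000)–(1.478,4.000)
cell (1,5): code 1000 → (2.000,5.174)–(1.818,5.000)
cell (2,1): code 0010 → (2.000,1.416)–(2.405,2.000)
cell (2,2): code 0111 → (2.405,2.000)–(3.000,2.516)
cell (2,5): code 1001 → (3.000,5.427)–(2.000,5.174)
cell (3,2): code 0010 → (3.000,2.516)–(3.666,3.000)
cell (3,3): code 0111 → (3.666,3.000)–(4.000,3.501)
cell (3,4): code 1011 → (4.000,4.394)–(3.688,5.000)
cell (3,5): code 0001 → (3.688,5.000)–(3.000,5.427)
cell (4,3): code 0010 → (4.000,3.501)–(4.186,4.000)
cell (4,4): code 0001 → (4.186,4.000)–(4.000,4.394)
total: 14 segments, chained into 1 closed loop(s), length Σ = 10.578221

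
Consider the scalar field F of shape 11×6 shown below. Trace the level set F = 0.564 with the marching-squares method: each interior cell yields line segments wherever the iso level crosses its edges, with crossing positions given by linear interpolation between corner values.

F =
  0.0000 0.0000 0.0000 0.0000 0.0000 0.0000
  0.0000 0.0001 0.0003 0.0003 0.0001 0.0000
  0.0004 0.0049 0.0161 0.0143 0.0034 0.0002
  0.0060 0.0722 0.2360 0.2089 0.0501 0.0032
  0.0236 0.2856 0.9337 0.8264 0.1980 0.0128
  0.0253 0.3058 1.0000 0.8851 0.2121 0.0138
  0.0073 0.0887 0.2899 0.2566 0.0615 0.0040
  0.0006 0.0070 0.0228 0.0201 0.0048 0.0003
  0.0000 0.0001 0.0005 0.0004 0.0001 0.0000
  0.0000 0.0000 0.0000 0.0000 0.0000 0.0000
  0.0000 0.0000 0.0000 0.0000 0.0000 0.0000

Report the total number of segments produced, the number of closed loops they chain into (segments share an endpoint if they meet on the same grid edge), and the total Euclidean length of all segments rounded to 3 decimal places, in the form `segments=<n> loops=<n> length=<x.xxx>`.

cell (3,1): code 0100 → (3.470,2.000)–(4.000,1.430)
cell (3,2): code 1100 → (3.575,3.000)–(3.470,2.000)
cell (3,3): code 1000 → (4.000,3.418)–(3.575,3.000)
cell (4,1): code 0110 → (4.000,1.430)–(5.000,1.372)
cell (4,3): code 1001 → (5.000,3.477)–(4.000,3.418)
cell (5,1): code 0010 → (5.000,1.372)–(5.614,2.000)
cell (5,2): code 0011 → (5.614,2.000)–(5.511,3.000)
cell (5,3): code 0001 → (5.511,3.000)–(5.000,3.477)
total: 8 segments, chained into 1 closed loop(s), length Σ = 6.965927

segments=8 loops=1 length=6.966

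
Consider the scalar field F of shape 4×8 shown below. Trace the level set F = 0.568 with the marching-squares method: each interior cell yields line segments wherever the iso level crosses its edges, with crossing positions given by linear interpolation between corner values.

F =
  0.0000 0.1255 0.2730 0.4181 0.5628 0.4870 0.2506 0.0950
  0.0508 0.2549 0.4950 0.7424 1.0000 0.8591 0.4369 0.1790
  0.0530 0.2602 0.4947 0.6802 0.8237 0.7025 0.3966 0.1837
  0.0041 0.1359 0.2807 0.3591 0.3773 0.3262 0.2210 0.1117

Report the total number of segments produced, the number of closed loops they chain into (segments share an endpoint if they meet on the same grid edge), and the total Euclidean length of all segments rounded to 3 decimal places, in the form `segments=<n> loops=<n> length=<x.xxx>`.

segments=10 loops=1 length=9.396

cell (0,2): code 0100 → (0.462,3.000)–(1.000,2.295)
cell (0,3): code 1100 → (0.012,4.000)–(0.462,3.000)
cell (0,4): code 1100 → (0.218,5.000)–(0.012,4.000)
cell (0,5): code 1000 → (1.000,5.689)–(0.218,5.000)
cell (1,2): code 0110 → (1.000,2.295)–(2.000,2.395)
cell (1,5): code 1001 → (2.000,5.440)–(1.000,5.689)
cell (2,2): code 0010 → (2.000,2.395)–(2.349,3.000)
cell (2,3): code 0011 → (2.349,3.000)–(2.573,4.000)
cell (2,4): code 0011 → (2.573,4.000)–(2.357,5.000)
cell (2,5): code 0001 → (2.357,5.000)–(2.000,5.440)
total: 10 segments, chained into 1 closed loop(s), length Σ = 9.395570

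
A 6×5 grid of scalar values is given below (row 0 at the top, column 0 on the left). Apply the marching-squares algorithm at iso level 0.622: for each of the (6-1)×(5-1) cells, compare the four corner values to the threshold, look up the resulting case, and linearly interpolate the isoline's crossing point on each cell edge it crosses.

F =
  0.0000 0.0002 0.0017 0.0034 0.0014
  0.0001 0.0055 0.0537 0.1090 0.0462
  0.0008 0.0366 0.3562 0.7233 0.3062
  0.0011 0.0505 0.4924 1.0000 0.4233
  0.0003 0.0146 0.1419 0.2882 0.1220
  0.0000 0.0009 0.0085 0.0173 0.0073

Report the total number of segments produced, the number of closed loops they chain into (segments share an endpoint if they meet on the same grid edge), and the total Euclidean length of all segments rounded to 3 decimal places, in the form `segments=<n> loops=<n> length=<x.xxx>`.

segments=6 loops=1 length=4.559

cell (1,2): code 0100 → (1.835,3.000)–(2.000,2.724)
cell (1,3): code 1000 → (2.000,3.243)–(1.835,3.000)
cell (2,2): code 0110 → (2.000,2.724)–(3.000,2.255)
cell (2,3): code 1001 → (3.000,3.655)–(2.000,3.243)
cell (3,2): code 0010 → (3.000,2.255)–(3.531,3.000)
cell (3,3): code 0001 → (3.531,3.000)–(3.000,3.655)
total: 6 segments, chained into 1 closed loop(s), length Σ = 4.559421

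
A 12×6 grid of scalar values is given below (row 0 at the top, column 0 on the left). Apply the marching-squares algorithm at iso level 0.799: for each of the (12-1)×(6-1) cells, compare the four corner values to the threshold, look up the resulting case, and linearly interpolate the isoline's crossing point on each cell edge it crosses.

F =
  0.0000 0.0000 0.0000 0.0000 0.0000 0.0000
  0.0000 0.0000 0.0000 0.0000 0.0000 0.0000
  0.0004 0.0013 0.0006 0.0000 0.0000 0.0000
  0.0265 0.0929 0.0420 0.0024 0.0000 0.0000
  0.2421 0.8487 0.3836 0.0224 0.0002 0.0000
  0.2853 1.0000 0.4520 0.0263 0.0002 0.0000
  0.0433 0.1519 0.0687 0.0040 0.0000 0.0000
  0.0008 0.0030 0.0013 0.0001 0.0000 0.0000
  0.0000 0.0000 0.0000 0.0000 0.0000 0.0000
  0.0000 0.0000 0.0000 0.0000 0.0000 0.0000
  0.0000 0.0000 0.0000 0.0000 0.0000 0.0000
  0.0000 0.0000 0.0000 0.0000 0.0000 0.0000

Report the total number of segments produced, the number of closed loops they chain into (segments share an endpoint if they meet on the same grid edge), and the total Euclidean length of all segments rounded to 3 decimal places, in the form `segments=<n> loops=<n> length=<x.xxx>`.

segments=6 loops=1 length=3.088

cell (3,0): code 0100 → (3.934,1.000)–(4.000,0.918)
cell (3,1): code 1000 → (4.000,1.107)–(3.934,1.000)
cell (4,0): code 0110 → (4.000,0.918)–(5.000,0.719)
cell (4,1): code 1001 → (5.000,1.367)–(4.000,1.107)
cell (5,0): code 0010 → (5.000,0.719)–(5.237,1.000)
cell (5,1): code 0001 → (5.237,1.000)–(5.000,1.367)
total: 6 segments, chained into 1 closed loop(s), length Σ = 3.087902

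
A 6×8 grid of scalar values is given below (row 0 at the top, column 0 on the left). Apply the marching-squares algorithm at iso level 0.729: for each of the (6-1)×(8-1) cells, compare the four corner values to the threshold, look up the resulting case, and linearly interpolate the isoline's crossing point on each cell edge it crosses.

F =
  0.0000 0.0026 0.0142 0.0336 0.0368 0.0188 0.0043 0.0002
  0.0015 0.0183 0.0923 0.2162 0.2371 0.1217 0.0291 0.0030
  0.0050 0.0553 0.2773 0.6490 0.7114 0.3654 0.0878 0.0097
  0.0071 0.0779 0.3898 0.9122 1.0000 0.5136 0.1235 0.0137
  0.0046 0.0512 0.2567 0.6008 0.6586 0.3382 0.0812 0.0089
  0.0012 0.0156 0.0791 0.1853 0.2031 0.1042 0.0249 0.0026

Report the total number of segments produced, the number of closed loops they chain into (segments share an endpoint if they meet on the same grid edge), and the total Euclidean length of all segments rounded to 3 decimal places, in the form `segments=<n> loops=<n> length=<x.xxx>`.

cell (2,2): code 0100 → (2.304,3.000)–(3.000,2.649)
cell (2,3): code 1100 → (2.061,4.000)–(2.304,3.000)
cell (2,4): code 1000 → (3.000,4.557)–(2.061,4.000)
cell (3,2): code 0010 → (3.000,2.649)–(3.588,3.000)
cell (3,3): code 0011 → (3.588,3.000)–(3.794,4.000)
cell (3,4): code 0001 → (3.794,4.000)–(3.000,4.557)
total: 6 segments, chained into 1 closed loop(s), length Σ = 5.575963

segments=6 loops=1 length=5.576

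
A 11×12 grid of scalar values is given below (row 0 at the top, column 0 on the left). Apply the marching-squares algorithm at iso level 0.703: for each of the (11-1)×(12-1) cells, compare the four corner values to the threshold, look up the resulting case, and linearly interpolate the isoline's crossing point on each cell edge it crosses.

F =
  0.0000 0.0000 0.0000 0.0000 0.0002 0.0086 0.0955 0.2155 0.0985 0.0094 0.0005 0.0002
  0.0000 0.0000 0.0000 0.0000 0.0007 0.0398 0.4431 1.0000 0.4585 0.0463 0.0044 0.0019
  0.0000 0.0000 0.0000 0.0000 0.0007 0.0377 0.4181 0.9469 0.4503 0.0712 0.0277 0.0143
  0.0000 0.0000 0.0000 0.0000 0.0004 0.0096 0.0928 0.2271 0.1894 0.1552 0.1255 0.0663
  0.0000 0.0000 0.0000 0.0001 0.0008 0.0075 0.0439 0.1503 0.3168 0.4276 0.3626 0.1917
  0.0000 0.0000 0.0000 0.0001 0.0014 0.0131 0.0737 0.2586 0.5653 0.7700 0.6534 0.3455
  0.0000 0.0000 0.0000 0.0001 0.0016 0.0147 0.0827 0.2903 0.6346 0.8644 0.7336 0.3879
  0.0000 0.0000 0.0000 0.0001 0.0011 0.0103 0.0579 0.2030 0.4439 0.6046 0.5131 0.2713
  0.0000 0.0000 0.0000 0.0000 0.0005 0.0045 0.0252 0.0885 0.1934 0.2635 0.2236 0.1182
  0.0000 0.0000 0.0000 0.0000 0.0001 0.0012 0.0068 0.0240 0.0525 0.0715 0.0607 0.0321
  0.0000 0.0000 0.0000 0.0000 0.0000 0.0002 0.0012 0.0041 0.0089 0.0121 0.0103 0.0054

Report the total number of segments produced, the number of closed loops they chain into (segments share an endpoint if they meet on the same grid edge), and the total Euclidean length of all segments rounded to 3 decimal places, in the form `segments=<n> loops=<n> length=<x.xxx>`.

segments=14 loops=2 length=9.905

cell (0,6): code 0100 → (0.621,7.000)–(1.000,6.467)
cell (0,7): code 1000 → (1.000,7.548)–(0.621,7.000)
cell (1,6): code 0110 → (1.000,6.467)–(2.000,6.539)
cell (1,7): code 1001 → (2.000,7.491)–(1.000,7.548)
cell (2,6): code 0010 → (2.000,6.539)–(2.339,7.000)
cell (2,7): code 0001 → (2.339,7.000)–(2.000,7.491)
cell (4,8): code 0100 → (4.804,9.000)–(5.000,8.673)
cell (4,9): code 1000 → (5.000,9.575)–(4.804,9.000)
cell (5,8): code 0110 → (5.000,8.673)–(6.000,8.298)
cell (5,9): code 1101 → (5.618,10.000)–(5.000,9.575)
cell (5,10): code 1000 → (6.000,10.089)–(5.618,10.000)
cell (6,8): code 0010 → (6.000,8.298)–(6.621,9.000)
cell (6,9): code 0011 → (6.621,9.000)–(6.139,10.000)
cell (6,10): code 0001 → (6.139,10.000)–(6.000,10.089)
total: 14 segments, chained into 2 closed loop(s), length Σ = 9.904979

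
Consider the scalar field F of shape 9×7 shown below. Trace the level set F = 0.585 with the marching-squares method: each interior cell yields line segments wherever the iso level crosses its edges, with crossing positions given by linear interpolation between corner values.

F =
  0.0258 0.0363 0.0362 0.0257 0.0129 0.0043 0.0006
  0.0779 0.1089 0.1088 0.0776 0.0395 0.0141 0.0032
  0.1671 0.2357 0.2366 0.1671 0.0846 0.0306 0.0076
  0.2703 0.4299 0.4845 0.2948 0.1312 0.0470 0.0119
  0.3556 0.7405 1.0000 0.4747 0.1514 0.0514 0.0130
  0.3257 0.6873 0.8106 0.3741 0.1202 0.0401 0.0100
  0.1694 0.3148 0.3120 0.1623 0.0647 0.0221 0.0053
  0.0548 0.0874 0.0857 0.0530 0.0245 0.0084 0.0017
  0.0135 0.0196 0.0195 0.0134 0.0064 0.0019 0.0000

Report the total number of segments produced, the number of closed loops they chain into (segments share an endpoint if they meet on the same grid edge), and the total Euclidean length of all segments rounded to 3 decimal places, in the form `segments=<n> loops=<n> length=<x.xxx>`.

segments=8 loops=1 length=6.957

cell (3,0): code 0100 → (3.499,1.000)–(4.000,0.596)
cell (3,1): code 1100 → (3.195,2.000)–(3.499,1.000)
cell (3,2): code 1000 → (4.000,2.790)–(3.195,2.000)
cell (4,0): code 0110 → (4.000,0.596)–(5.000,0.717)
cell (4,2): code 1001 → (5.000,2.517)–(4.000,2.790)
cell (5,0): code 0010 → (5.000,0.717)–(5.275,1.000)
cell (5,1): code 0011 → (5.275,1.000)–(5.452,2.000)
cell (5,2): code 0001 → (5.452,2.000)–(5.000,2.517)
total: 8 segments, chained into 1 closed loop(s), length Σ = 6.957392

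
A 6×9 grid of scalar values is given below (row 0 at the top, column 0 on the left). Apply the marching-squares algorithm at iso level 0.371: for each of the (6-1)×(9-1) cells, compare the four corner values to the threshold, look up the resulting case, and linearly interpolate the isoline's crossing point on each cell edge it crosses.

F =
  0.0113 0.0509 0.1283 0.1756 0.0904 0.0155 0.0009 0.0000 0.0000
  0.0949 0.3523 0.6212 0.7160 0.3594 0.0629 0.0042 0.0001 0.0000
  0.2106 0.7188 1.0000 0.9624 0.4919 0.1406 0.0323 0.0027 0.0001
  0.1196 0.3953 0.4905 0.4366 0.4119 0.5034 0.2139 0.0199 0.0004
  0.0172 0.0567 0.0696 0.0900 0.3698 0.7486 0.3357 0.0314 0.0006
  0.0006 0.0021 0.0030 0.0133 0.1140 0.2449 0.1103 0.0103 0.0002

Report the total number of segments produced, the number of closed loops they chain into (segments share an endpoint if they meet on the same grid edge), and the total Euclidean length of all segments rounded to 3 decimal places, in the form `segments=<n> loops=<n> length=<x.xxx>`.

segments=18 loops=1 length=15.183

cell (0,1): code 0100 → (0.492,2.000)–(1.000,1.070)
cell (0,2): code 1100 → (0.362,3.000)–(0.492,2.000)
cell (0,3): code 1000 → (1.000,3.967)–(0.362,3.000)
cell (1,0): code 0100 → (1.051,1.000)–(2.000,0.316)
cell (1,1): code 1110 → (1.000,1.070)–(1.051,1.000)
cell (1,3): code 1101 → (1.088,4.000)–(1.000,3.967)
cell (1,4): code 1000 → (2.000,4.344)–(1.088,4.000)
cell (2,0): code 0110 → (2.000,0.316)–(3.000,0.912)
cell (2,4): code 1101 → (2.635,5.000)–(2.000,4.344)
cell (2,5): code 1000 → (3.000,5.457)–(2.635,5.000)
cell (3,0): code 0010 → (3.000,0.912)–(3.072,1.000)
cell (3,1): code 0011 → (3.072,1.000)–(3.284,2.000)
cell (3,2): code 0011 → (3.284,2.000)–(3.189,3.000)
cell (3,3): code 0011 → (3.189,3.000)–(3.971,4.000)
cell (3,4): code 0111 → (3.971,4.000)–(4.000,4.003)
cell (3,5): code 1001 → (4.000,5.915)–(3.000,5.457)
cell (4,4): code 0010 → (4.000,4.003)–(4.750,5.000)
cell (4,5): code 0001 → (4.750,5.000)–(4.000,5.915)
total: 18 segments, chained into 1 closed loop(s), length Σ = 15.182672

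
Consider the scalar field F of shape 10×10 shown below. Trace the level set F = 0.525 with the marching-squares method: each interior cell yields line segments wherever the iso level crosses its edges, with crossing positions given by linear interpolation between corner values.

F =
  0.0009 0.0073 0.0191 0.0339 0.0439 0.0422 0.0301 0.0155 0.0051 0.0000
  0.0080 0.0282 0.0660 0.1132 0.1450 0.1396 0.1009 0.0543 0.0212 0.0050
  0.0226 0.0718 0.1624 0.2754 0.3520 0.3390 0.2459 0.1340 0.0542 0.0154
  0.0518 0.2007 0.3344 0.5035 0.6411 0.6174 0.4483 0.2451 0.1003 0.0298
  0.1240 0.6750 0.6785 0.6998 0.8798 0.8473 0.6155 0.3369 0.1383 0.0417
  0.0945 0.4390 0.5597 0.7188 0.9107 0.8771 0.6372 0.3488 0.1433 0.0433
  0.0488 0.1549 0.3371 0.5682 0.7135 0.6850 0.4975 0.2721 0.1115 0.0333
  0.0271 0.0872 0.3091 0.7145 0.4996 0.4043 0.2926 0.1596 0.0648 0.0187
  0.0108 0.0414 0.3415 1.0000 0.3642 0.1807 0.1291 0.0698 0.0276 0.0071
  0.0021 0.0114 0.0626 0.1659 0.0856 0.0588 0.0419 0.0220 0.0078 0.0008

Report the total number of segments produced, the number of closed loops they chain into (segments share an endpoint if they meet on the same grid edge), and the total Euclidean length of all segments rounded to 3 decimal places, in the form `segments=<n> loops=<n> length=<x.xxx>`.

cell (2,3): code 0100 → (2.598,4.000)–(3.000,3.156)
cell (2,4): code 1100 → (2.668,5.000)–(2.598,4.000)
cell (2,5): code 1000 → (3.000,5.546)–(2.668,5.000)
cell (3,0): code 0100 → (3.684,1.000)–(4.000,0.728)
cell (3,1): code 1100 → (3.554,2.000)–(3.684,1.000)
cell (3,2): code 1100 → (3.110,3.000)–(3.554,2.000)
cell (3,3): code 1110 → (3.000,3.156)–(3.110,3.000)
cell (3,5): code 1101 → (3.459,6.000)–(3.000,5.546)
cell (3,6): code 1000 → (4.000,6.325)–(3.459,6.000)
cell (4,0): code 0010 → (4.000,0.728)–(4.636,1.000)
cell (4,1): code 0111 → (4.636,1.000)–(5.000,1.713)
cell (4,6): code 1001 → (5.000,6.389)–(4.000,6.325)
cell (5,1): code 0010 → (5.000,1.713)–(5.156,2.000)
cell (5,2): code 0111 → (5.156,2.000)–(6.000,2.813)
cell (5,5): code 1011 → (6.000,5.853)–(5.803,6.000)
cell (5,6): code 0001 → (5.803,6.000)–(5.000,6.389)
cell (6,2): code 0110 → (6.000,2.813)–(7.000,2.533)
cell (6,3): code 1011 → (7.000,3.882)–(6.881,4.000)
cell (6,4): code 0011 → (6.881,4.000)–(6.570,5.000)
cell (6,5): code 0001 → (6.570,5.000)–(6.000,5.853)
cell (7,2): code 0110 → (7.000,2.533)–(8.000,2.279)
cell (7,3): code 1001 → (8.000,3.747)–(7.000,3.882)
cell (8,2): code 0010 → (8.000,2.279)–(8.569,3.000)
cell (8,3): code 0001 → (8.569,3.000)–(8.000,3.747)
total: 24 segments, chained into 1 closed loop(s), length Σ = 18.872923

segments=24 loops=1 length=18.873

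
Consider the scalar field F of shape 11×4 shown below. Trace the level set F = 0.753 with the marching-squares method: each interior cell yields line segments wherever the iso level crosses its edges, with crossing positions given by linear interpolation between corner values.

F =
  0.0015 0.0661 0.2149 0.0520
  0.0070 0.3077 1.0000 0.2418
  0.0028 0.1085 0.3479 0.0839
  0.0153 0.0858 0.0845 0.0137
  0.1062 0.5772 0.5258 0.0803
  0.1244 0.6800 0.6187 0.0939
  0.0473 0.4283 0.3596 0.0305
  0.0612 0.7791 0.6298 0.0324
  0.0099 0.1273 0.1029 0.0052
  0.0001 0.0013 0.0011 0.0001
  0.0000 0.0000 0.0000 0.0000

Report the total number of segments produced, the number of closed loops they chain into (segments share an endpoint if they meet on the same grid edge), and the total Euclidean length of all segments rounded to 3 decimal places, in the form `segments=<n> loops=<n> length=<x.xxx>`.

cell (0,1): code 0100 → (0.685,2.000)–(1.000,1.643)
cell (0,2): code 1000 → (1.000,2.326)–(0.685,2.000)
cell (1,1): code 0010 → (1.000,1.643)–(1.379,2.000)
cell (1,2): code 0001 → (1.379,2.000)–(1.000,2.326)
cell (6,0): code 0100 → (6.926,1.000)–(7.000,0.964)
cell (6,1): code 1000 → (7.000,1.175)–(6.926,1.000)
cell (7,0): code 0010 → (7.000,0.964)–(7.040,1.000)
cell (7,1): code 0001 → (7.040,1.000)–(7.000,1.175)
total: 8 segments, chained into 2 closed loop(s), length Σ = 2.454744

segments=8 loops=2 length=2.455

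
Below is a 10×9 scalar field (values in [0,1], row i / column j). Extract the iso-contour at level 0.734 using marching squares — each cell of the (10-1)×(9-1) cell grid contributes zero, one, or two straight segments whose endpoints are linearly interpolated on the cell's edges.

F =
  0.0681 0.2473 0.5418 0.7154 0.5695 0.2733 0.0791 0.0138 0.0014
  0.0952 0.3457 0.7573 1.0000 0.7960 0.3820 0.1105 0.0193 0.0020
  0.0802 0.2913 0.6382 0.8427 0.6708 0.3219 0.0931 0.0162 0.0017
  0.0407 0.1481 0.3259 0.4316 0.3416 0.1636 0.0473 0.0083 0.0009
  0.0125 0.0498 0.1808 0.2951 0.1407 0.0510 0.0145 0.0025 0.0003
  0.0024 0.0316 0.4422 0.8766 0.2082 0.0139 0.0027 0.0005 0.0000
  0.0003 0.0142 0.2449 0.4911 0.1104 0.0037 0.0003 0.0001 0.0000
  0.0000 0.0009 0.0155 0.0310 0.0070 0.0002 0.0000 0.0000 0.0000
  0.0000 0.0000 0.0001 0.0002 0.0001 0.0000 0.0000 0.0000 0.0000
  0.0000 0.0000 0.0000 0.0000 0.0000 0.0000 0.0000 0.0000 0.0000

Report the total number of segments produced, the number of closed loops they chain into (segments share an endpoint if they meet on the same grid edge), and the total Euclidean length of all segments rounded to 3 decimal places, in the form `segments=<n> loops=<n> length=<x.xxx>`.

segments=14 loops=2 length=8.142

cell (0,1): code 0100 → (0.892,2.000)–(1.000,1.943)
cell (0,2): code 1100 → (0.065,3.000)–(0.892,2.000)
cell (0,3): code 1100 → (0.726,4.000)–(0.065,3.000)
cell (0,4): code 1000 → (1.000,4.150)–(0.726,4.000)
cell (1,1): code 0010 → (1.000,1.943)–(1.196,2.000)
cell (1,2): code 0111 → (1.196,2.000)–(2.000,2.468)
cell (1,3): code 1011 → (2.000,3.632)–(1.495,4.000)
cell (1,4): code 0001 → (1.495,4.000)–(1.000,4.150)
cell (2,2): code 0010 → (2.000,2.468)–(2.264,3.000)
cell (2,3): code 0001 → (2.264,3.000)–(2.000,3.632)
cell (4,2): code 0100 → (4.755,3.000)–(5.000,2.672)
cell (4,3): code 1000 → (5.000,3.213)–(4.755,3.000)
cell (5,2): code 0010 → (5.000,2.672)–(5.370,3.000)
cell (5,3): code 0001 → (5.370,3.000)–(5.000,3.213)
total: 14 segments, chained into 2 closed loop(s), length Σ = 8.141892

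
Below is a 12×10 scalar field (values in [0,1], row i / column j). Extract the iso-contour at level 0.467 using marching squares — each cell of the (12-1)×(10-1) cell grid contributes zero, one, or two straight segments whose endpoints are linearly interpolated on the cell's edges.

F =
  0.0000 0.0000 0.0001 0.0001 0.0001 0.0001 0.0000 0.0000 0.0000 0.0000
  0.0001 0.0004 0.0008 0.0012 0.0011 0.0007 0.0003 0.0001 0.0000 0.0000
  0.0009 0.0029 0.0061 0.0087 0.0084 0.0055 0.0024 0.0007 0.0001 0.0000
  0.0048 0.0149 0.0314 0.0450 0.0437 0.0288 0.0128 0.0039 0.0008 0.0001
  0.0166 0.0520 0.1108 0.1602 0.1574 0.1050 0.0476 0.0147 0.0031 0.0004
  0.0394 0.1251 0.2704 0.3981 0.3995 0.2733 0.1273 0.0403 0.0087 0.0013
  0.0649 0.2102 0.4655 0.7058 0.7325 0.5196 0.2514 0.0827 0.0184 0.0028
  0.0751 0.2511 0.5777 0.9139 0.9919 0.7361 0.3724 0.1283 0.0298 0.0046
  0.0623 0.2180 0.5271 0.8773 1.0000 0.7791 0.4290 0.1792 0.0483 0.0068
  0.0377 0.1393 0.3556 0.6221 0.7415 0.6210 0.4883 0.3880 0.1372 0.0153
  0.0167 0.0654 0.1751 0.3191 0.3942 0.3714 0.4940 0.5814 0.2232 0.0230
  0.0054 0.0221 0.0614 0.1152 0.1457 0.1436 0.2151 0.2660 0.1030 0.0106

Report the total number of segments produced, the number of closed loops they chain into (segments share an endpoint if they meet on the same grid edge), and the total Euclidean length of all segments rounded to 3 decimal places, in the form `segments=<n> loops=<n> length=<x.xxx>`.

cell (5,2): code 0100 → (5.224,3.000)–(6.000,2.006)
cell (5,3): code 1100 → (5.203,4.000)–(5.224,3.000)
cell (5,4): code 1100 → (5.786,5.000)–(5.203,4.000)
cell (5,5): code 1000 → (6.000,5.196)–(5.786,5.000)
cell (6,1): code 0100 → (6.013,2.000)–(7.000,1.661)
cell (6,2): code 1110 → (6.000,2.006)–(6.013,2.000)
cell (6,5): code 1001 → (7.000,5.740)–(6.000,5.196)
cell (7,1): code 0110 → (7.000,1.661)–(8.000,1.806)
cell (7,5): code 1001 → (8.000,5.891)–(7.000,5.740)
cell (8,1): code 0010 → (8.000,1.806)–(8.350,2.000)
cell (8,2): code 0111 → (8.350,2.000)–(9.000,2.418)
cell (8,5): code 1101 → (8.641,6.000)–(8.000,5.891)
cell (8,6): code 1000 → (9.000,6.212)–(8.641,6.000)
cell (9,2): code 0010 → (9.000,2.418)–(9.512,3.000)
cell (9,3): code 0011 → (9.512,3.000)–(9.790,4.000)
cell (9,4): code 0011 → (9.790,4.000)–(9.617,5.000)
cell (9,5): code 0111 → (9.617,5.000)–(10.000,5.780)
cell (9,6): code 1101 → (9.408,7.000)–(9.000,6.212)
cell (9,7): code 1000 → (10.000,7.319)–(9.408,7.000)
cell (10,5): code 0010 → (10.000,5.780)–(10.097,6.000)
cell (10,6): code 0011 → (10.097,6.000)–(10.363,7.000)
cell (10,7): code 0001 → (10.363,7.000)–(10.000,7.319)
total: 22 segments, chained into 1 closed loop(s), length Σ = 17.182364

segments=22 loops=1 length=17.182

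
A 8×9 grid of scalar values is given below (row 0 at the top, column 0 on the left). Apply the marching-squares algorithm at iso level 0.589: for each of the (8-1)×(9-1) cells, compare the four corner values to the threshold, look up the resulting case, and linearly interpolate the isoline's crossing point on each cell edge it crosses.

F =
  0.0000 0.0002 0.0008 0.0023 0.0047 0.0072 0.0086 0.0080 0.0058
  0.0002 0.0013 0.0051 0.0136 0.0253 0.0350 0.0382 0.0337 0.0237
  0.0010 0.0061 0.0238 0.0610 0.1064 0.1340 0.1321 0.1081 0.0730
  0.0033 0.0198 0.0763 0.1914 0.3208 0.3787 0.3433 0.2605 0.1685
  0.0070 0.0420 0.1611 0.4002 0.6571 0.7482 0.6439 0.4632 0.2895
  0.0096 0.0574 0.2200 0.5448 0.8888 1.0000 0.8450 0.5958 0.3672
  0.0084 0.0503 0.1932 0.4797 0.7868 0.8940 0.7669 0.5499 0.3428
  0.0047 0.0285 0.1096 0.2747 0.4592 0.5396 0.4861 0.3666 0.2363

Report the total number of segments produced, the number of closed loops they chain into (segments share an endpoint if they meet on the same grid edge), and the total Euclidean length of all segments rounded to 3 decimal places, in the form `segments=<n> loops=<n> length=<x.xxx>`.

segments=14 loops=1 length=11.174

cell (3,3): code 0100 → (3.798,4.000)–(4.000,3.735)
cell (3,4): code 1100 → (3.569,5.000)–(3.798,4.000)
cell (3,5): code 1100 → (3.817,6.000)–(3.569,5.000)
cell (3,6): code 1000 → (4.000,6.304)–(3.817,6.000)
cell (4,3): code 0110 → (4.000,3.735)–(5.000,3.128)
cell (4,6): code 1101 → (4.949,7.000)–(4.000,6.304)
cell (4,7): code 1000 → (5.000,7.030)–(4.949,7.000)
cell (5,3): code 0110 → (5.000,3.128)–(6.000,3.356)
cell (5,6): code 1011 → (6.000,6.820)–(5.148,7.000)
cell (5,7): code 0001 → (5.148,7.000)–(5.000,7.030)
cell (6,3): code 0010 → (6.000,3.356)–(6.604,4.000)
cell (6,4): code 0011 → (6.604,4.000)–(6.861,5.000)
cell (6,5): code 0011 → (6.861,5.000)–(6.634,6.000)
cell (6,6): code 0001 → (6.634,6.000)–(6.000,6.820)
total: 14 segments, chained into 1 closed loop(s), length Σ = 11.173872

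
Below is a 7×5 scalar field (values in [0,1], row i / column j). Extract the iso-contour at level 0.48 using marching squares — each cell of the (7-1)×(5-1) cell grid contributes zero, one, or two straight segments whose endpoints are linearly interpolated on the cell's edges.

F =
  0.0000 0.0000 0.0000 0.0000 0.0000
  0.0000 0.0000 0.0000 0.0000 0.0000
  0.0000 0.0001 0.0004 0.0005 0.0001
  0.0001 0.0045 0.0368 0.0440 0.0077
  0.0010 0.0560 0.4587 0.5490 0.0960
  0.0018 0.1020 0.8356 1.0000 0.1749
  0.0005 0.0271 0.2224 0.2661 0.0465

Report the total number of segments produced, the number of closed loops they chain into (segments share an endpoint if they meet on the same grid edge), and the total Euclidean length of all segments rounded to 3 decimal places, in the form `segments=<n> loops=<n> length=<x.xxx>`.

cell (3,2): code 0100 → (3.863,3.000)–(4.000,2.236)
cell (3,3): code 1000 → (4.000,3.152)–(3.863,3.000)
cell (4,1): code 0100 → (4.057,2.000)–(5.000,1.515)
cell (4,2): code 1110 → (4.000,2.236)–(4.057,2.000)
cell (4,3): code 1001 → (5.000,3.630)–(4.000,3.152)
cell (5,1): code 0010 → (5.000,1.515)–(5.580,2.000)
cell (5,2): code 0011 → (5.580,2.000)–(5.709,3.000)
cell (5,3): code 0001 → (5.709,3.000)–(5.000,3.630)
total: 8 segments, chained into 1 closed loop(s), length Σ = 6.104798

segments=8 loops=1 length=6.105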